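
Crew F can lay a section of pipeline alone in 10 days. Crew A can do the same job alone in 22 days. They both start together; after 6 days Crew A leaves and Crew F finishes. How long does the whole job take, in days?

80/11 days

In the first 6 days the combined rate is 8/55, so 48/55 of the job is done, leaving 7/55.
After Crew A leaves the rate is 1/10 per day; the remaining 7/55 takes 14/11 days.
Total = 6 + 14/11 = 80/11 days.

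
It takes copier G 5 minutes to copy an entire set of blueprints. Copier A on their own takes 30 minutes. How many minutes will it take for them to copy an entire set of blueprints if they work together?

30/7 minutes

Combined rate: 1/5 + 1/30 = (6 + 1)/30 = 7/30 per minute.
Time = 1 ÷ (7/30) = 30/7 minutes.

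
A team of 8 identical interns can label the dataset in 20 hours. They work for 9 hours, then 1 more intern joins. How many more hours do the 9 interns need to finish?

One intern does 1/160 of the job per hour.
After 9 hours with 8 interns, 9/20 is done (11/20 left).
With 9 interns the rate is 9/160, so the rest takes 11/20 ÷ 9/160 = 88/9 hours.

88/9 hours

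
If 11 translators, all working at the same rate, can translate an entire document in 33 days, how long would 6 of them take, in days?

121/2 days

Total work is 11·33 = 363 translator-days.
With 6 translators: 363/6 = 121/2 days.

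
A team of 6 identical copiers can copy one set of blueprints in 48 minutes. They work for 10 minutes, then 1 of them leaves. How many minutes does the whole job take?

278/5 minutes

One copier does 1/288 of the job per minute.
After 10 minutes with 6 copiers, 5/24 is done (19/24 left).
With 5 copiers the rate is 5/288, so the rest takes 19/24 ÷ 5/288 = 228/5 minutes.
Total = 10 + 228/5 = 278/5 minutes.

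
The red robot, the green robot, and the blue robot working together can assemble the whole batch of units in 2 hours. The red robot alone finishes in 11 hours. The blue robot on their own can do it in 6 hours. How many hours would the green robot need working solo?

33/8 hours

Combined rate is 1/2 per hour.
Known contribution: 1/11 + 1/6 = (6 + 11)/66 = 17/66 per hour.
So the green robot's rate is 1/2 − 17/66 = 8/33, meaning 33/8 hours alone.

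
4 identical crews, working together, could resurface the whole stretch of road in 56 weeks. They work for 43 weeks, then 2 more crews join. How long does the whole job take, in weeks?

One crew does 1/224 of the job per week.
After 43 weeks with 4 crews, 43/56 is done (13/56 left).
With 6 crews the rate is 6/224 = 3/112, so the rest takes 13/56 ÷ 3/112 = 26/3 weeks.
Total = 43 + 26/3 = 155/3 weeks.

155/3 weeks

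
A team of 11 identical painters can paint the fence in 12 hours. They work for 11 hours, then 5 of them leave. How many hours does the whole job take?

One painter does 1/132 of the job per hour.
After 11 hours with 11 painters, 11/12 is done (1/12 left).
With 6 painters the rate is 6/132 = 1/22, so the rest takes 1/12 ÷ 1/22 = 11/6 hours.
Total = 11 + 11/6 = 77/6 hours.

77/6 hours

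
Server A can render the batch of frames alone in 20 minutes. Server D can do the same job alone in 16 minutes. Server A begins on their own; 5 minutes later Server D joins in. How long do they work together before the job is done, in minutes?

20/3 minutes

In the first 5 minutes Server A alone does 5/20 = 1/4 of the job, leaving 3/4.
Once everyone is working, combined rate: 1/20 + 1/16 = (4 + 5)/80 = 9/80 per minute.
Remaining 3/4 at 9/80 per minute takes 20/3 minutes.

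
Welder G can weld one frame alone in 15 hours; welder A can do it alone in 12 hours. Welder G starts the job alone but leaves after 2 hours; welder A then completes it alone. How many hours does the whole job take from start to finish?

62/5 hours

In 2 hours welder G does 2/15 of the job, leaving 13/15.
Welder A works at 1/12 per hour, so finishing takes 13/15 ÷ 1/12 = 52/5 hours.
Total time = 2 + 52/5 = 62/5 hours.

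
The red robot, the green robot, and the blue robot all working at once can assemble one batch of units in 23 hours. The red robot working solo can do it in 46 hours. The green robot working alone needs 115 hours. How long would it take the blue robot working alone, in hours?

230/3 hours

Combined rate is 1/23 per hour.
Known contribution: 1/46 + 1/115 = (5 + 2)/230 = 7/230 per hour.
So the blue robot's rate is 1/23 − 7/230 = 3/230, meaning 230/3 hours alone.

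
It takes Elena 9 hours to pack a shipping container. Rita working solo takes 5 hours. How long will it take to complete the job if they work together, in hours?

Combined rate: 1/9 + 1/5 = (5 + 9)/45 = 14/45 per hour.
Time = 1 ÷ (14/45) = 45/14 hours.

45/14 hours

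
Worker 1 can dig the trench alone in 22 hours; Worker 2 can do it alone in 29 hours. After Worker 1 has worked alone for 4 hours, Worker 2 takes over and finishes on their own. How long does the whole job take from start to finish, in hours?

In 4 hours Worker 1 does 4/22 = 2/11 of the job, leaving 9/11.
Worker 2 works at 1/29 per hour, so finishing takes 9/11 ÷ 1/29 = 261/11 hours.
Total time = 4 + 261/11 = 305/11 hours.

305/11 hours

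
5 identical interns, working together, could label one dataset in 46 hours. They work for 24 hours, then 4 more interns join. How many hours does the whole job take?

326/9 hours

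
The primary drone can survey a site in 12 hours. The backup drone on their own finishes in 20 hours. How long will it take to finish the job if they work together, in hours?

15/2 hours

With two workers the combined time is the product over the sum: 12·20/(12+20) = 240/32 = 15/2 hours.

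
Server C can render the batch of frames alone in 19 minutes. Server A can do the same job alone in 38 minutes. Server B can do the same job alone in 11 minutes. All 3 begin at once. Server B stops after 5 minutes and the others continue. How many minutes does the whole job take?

76/11 minutes

In the first 5 minutes the combined rate is 71/418, so 355/418 of the job is done, leaving 63/418.
After Server B leaves the rate is 3/38 per minute; the remaining 63/418 takes 21/11 minutes.
Total = 5 + 21/11 = 76/11 minutes.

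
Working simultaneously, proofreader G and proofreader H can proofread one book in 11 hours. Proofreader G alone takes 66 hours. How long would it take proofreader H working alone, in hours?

66/5 hours

Combined rate is 1/11 per hour.
Known contribution: 1/66 per hour.
So proofreader H's rate is 1/11 − 1/66 = 5/66, meaning 66/5 hours alone.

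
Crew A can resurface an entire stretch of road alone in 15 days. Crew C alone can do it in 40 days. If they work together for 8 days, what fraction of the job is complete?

Combined rate: 1/15 + 1/40 = (8 + 3)/120 = 11/120 per day.
In 8 days they complete 8·11/120 = 11/15 of the job.

11/15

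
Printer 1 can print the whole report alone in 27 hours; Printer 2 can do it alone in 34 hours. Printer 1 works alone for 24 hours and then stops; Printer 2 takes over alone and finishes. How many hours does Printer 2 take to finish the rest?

34/9 hours

In 24 hours Printer 1 does 24/27 = 8/9 of the job, leaving 1/9.
Printer 2 works at 1/34 per hour, so finishing takes 1/9 ÷ 1/34 = 34/9 hours.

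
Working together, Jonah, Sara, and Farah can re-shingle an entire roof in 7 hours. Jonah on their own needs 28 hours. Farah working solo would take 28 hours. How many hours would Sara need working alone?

Combined rate is 1/7 per hour.
Known contribution: 1/28 + 1/28 = (1 + 1)/28 = 2/28 = 1/14 per hour.
So Sara's rate is 1/7 − 1/14 = 1/14, meaning 14 hours alone.

14 hours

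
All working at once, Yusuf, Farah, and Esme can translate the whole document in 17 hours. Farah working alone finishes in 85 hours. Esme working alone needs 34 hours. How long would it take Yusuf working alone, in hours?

170/3 hours

Combined rate is 1/17 per hour.
Known contribution: 1/85 + 1/34 = (2 + 5)/170 = 7/170 per hour.
So Yusuf's rate is 1/17 − 7/170 = 3/170, meaning 170/3 hours alone.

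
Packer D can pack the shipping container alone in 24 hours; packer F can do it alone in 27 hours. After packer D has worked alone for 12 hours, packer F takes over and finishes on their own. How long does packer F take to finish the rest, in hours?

27/2 hours

In 12 hours packer D does 12/24 = 1/2 of the job, leaving 1/2.
Packer F works at 1/27 per hour, so finishing takes 1/2 ÷ 1/27 = 27/2 hours.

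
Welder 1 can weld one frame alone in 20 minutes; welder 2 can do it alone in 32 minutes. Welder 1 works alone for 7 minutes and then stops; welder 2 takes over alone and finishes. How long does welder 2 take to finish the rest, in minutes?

In 7 minutes welder 1 does 7/20 of the job, leaving 13/20.
Welder 2 works at 1/32 per minute, so finishing takes 13/20 ÷ 1/32 = 104/5 minutes.

104/5 minutes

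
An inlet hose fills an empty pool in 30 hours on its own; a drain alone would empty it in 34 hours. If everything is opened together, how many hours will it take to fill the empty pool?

255 hours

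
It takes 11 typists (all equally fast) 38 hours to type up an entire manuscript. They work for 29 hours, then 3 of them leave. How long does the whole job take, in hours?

331/8 hours

One typist does 1/418 of the job per hour.
After 29 hours with 11 typists, 29/38 is done (9/38 left).
With 8 typists the rate is 8/418 = 4/209, so the rest takes 9/38 ÷ 4/209 = 99/8 hours.
Total = 29 + 99/8 = 331/8 hours.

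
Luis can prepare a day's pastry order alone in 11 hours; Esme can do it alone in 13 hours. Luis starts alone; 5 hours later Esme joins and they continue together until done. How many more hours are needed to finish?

13/4 hours

In 5 hours Luis does 5/11 of the job, leaving 6/11.
Luis and Esme together work at 24/143 per hour, so finishing takes 6/11 ÷ 24/143 = 13/4 hours.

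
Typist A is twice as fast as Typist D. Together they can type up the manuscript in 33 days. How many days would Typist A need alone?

Let Typist D's rate be r; then Typist A's rate is 2r, so together (2 + 1)r = 3r = 1/33.
Thus r = 1/99 per day.
Typist D alone: 99 days; Typist A alone: 99/2 days.

99/2 days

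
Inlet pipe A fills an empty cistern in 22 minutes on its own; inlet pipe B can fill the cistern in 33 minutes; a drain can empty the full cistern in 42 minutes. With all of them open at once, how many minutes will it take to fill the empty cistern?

77/4 minutes

Net rate = 1/22 + 1/33 − 1/42 = (21 + 14 − 11)/462 = 24/462 = 4/77 per minute.
Filling time = 1 ÷ (4/77) = 77/4 minutes.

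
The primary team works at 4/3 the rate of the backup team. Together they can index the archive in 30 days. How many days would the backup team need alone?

70 days

Let the backup team's rate be r; then the primary team's rate is (4/3)r, so together (4/3 + 1)r = (7/3)r = 1/30.
Thus r = 1/70 per day.
The backup team alone: 70 days; the primary team alone: 105/2 days.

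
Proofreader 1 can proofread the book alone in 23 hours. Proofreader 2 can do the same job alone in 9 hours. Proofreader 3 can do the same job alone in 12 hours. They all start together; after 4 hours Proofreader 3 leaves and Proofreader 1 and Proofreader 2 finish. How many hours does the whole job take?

69/16 hours

In the first 4 hours the combined rate is 197/828, so 197/207 of the job is done, leaving 10/207.
After Proofreader 3 leaves the rate is 32/207 per hour; the remaining 10/207 takes 5/16 hours.
Total = 4 + 5/16 = 69/16 hours.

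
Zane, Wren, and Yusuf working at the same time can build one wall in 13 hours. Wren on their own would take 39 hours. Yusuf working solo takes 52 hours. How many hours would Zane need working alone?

156/5 hours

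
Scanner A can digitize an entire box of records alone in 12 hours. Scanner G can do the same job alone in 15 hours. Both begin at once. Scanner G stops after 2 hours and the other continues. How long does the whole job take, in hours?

In the first 2 hours the combined rate is 3/20, so 3/10 of the job is done, leaving 7/10.
After Scanner G leaves the rate is 1/12 per hour; the remaining 7/10 takes 42/5 hours.
Total = 2 + 42/5 = 52/5 hours.

52/5 hours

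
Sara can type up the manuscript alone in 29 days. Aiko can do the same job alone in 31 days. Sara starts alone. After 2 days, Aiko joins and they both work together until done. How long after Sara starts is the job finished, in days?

319/20 days

In the first 2 days Sara alone does 2/29 of the job, leaving 27/29.
Once everyone is working, combined rate: 1/29 + 1/31 = (31 + 29)/899 = 60/899 per day.
Remaining 27/29 at 60/899 per day takes 279/20 days.
Total from the start = 2 + 279/20 = 319/20 days.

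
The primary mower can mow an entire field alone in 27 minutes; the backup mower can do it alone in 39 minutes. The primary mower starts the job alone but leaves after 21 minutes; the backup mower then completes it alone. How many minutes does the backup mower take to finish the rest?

26/3 minutes

In 21 minutes the primary mower does 21/27 = 7/9 of the job, leaving 2/9.
The backup mower works at 1/39 per minute, so finishing takes 2/9 ÷ 1/39 = 26/3 minutes.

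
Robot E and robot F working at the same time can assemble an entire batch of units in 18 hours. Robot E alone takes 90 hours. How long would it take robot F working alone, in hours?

Combined rate is 1/18 per hour.
Known contribution: 1/90 per hour.
So robot F's rate is 1/18 − 1/90 = 2/45, meaning 45/2 hours alone.

45/2 hours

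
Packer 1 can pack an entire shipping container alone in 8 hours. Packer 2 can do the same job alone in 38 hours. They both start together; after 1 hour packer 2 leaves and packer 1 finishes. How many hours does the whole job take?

148/19 hours

In the first 1 hour the combined rate is 23/152, so 23/152 of the job is done, leaving 129/152.
After packer 2 leaves the rate is 1/8 per hour; the remaining 129/152 takes 129/19 hours.
Total = 1 + 129/19 = 148/19 hours.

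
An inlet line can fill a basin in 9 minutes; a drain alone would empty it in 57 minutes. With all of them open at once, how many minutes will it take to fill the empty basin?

Net rate = 1/9 − 1/57 = (19 − 3)/171 = 16/171 per minute.
Filling time = 1 ÷ (16/171) = 171/16 minutes.

171/16 minutes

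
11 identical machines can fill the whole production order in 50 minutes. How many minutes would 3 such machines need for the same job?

Total work is 11·50 = 550 machine-minutes.
With 3 machines: 550/3 minutes.

550/3 minutes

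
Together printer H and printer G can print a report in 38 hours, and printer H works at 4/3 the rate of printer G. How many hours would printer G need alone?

266/3 hours

Let printer G's rate be r; then printer H's rate is (4/3)r, so together (4/3 + 1)r = (7/3)r = 1/38.
Thus r = 3/266 per hour.
Printer G alone: 266/3 hours; printer H alone: 133/2 hours.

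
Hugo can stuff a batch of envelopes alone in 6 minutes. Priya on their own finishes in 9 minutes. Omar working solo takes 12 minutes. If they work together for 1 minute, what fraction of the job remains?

Combined rate: 1/6 + 1/9 + 1/12 = (6 + 4 + 3)/36 = 13/36 per minute.
In 1 minute they complete 1·13/36 = 13/36 of the job.
So 23/36 remains.

23/36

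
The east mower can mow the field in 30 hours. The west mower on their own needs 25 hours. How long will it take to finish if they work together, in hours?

150/11 hours

Combined rate: 1/30 + 1/25 = (5 + 6)/150 = 11/150 per hour.
Time = 1 ÷ (11/150) = 150/11 hours.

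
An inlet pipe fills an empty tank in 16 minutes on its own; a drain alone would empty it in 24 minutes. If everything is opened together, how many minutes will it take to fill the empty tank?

48 minutes

Net rate = 1/16 − 1/24 = (3 − 2)/48 = 1/48 per minute.
Filling time = 1 ÷ (1/48) = 48 minutes.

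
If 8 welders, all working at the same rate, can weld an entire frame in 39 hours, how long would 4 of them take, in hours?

Total work is 8·39 = 312 welder-hours.
With 4 welders: 312/4 = 78 hours.

78 hours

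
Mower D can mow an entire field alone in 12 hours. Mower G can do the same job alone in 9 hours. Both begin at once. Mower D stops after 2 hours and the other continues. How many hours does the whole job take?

15/2 hours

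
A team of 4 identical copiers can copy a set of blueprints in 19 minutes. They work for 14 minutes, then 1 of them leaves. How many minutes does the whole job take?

62/3 minutes

One copier does 1/76 of the job per minute.
After 14 minutes with 4 copiers, 14/19 is done (5/19 left).
With 3 copiers the rate is 3/76, so the rest takes 5/19 ÷ 3/76 = 20/3 minutes.
Total = 14 + 20/3 = 62/3 minutes.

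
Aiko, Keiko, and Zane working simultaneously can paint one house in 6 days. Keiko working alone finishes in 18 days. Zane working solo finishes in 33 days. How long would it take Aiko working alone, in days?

99/8 days

Combined rate is 1/6 per day.
Known contribution: 1/18 + 1/33 = (11 + 6)/198 = 17/198 per day.
So Aiko's rate is 1/6 − 17/198 = 8/99, meaning 99/8 days alone.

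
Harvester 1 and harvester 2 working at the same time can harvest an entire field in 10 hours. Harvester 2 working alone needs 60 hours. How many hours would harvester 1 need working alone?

Combined rate is 1/10 per hour.
Known contribution: 1/60 per hour.
So harvester 1's rate is 1/10 − 1/60 = 1/12, meaning 12 hours alone.

12 hours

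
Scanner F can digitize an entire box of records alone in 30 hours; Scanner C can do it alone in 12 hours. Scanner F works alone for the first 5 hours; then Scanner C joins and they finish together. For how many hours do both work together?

In 5 hours Scanner F does 5/30 = 1/6 of the job, leaving 5/6.
Scanner F and Scanner C together work at 7/60 per hour, so finishing takes 5/6 ÷ 7/60 = 50/7 hours.

50/7 hours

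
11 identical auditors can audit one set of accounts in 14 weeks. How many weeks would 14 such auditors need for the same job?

Total work is 11·14 = 154 auditor-weeks.
With 14 auditors: 154/14 = 11 weeks.

11 weeks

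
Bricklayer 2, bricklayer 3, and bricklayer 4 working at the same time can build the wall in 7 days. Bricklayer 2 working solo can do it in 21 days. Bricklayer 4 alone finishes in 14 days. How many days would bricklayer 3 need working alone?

42 days

Combined rate is 1/7 per day.
Known contribution: 1/21 + 1/14 = (2 + 3)/42 = 5/42 per day.
So bricklayer 3's rate is 1/7 − 5/42 = 1/42, meaning 42 days alone.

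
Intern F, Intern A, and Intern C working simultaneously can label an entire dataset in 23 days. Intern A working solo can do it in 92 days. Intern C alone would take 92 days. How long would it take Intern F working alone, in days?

46 days

Combined rate is 1/23 per day.
Known contribution: 1/92 + 1/92 = (1 + 1)/92 = 2/92 = 1/46 per day.
So Intern F's rate is 1/23 − 1/46 = 1/46, meaning 46 days alone.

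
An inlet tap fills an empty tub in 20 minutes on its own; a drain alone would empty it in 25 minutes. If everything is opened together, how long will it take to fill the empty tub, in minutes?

Net rate = 1/20 − 1/25 = (5 − 4)/100 = 1/100 per minute.
Filling time = 1 ÷ (1/100) = 100 minutes.

100 minutes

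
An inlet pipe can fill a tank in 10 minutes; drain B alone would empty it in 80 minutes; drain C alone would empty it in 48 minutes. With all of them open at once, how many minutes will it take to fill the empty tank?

Net rate = 1/10 − 1/80 − 1/48 = (24 − 3 − 5)/240 = 16/240 = 1/15 per minute.
Filling time = 1 ÷ (1/15) = 15 minutes.

15 minutes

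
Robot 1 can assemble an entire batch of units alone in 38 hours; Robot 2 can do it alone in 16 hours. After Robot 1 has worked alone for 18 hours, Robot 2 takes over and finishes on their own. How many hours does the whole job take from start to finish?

In 18 hours Robot 1 does 18/38 = 9/19 of the job, leaving 10/19.
Robot 2 works at 1/16 per hour, so finishing takes 10/19 ÷ 1/16 = 160/19 hours.
Total time = 18 + 160/19 = 502/19 hours.

502/19 hours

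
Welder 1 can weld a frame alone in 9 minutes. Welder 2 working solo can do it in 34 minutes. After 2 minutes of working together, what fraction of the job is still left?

Combined rate: 1/9 + 1/34 = (34 + 9)/306 = 43/306 per minute.
In 2 minutes they complete 2·43/306 = 43/153 of the job.
So 110/153 remains.

110/153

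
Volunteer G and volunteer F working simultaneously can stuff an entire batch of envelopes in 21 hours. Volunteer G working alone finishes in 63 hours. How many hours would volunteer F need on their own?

63/2 hours

Combined rate is 1/21 per hour.
Known contribution: 1/63 per hour.
So volunteer F's rate is 1/21 − 1/63 = 2/63, meaning 63/2 hours alone.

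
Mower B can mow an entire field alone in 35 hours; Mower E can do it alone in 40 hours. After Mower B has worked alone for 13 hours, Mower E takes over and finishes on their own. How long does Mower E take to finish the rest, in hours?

In 13 hours Mower B does 13/35 of the job, leaving 22/35.
Mower E works at 1/40 per hour, so finishing takes 22/35 ÷ 1/40 = 176/7 hours.

176/7 hours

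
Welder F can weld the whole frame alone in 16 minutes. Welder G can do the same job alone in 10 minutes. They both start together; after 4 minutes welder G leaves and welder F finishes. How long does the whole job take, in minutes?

48/5 minutes

In the first 4 minutes the combined rate is 13/80, so 13/20 of the job is done, leaving 7/20.
After welder G leaves the rate is 1/16 per minute; the remaining 7/20 takes 28/5 minutes.
Total = 4 + 28/5 = 48/5 minutes.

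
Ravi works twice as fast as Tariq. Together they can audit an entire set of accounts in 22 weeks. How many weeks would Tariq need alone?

Let Tariq's rate be r; then Ravi's rate is 2r, so together (2 + 1)r = 3r = 1/22.
Thus r = 1/66 per week.
Tariq alone: 66 weeks; Ravi alone: 33 weeks.

66 weeks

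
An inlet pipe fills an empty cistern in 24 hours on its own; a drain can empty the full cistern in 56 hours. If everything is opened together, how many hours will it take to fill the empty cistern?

Net rate = 1/24 − 1/56 = (7 − 3)/168 = 4/168 = 1/42 per hour.
Filling time = 1 ÷ (1/42) = 42 hours.

42 hours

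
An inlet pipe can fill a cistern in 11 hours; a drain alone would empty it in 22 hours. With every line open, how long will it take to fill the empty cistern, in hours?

Net rate = 1/11 − 1/22 = (2 − 1)/22 = 1/22 per hour.
Filling time = 1 ÷ (1/22) = 22 hours.

22 hours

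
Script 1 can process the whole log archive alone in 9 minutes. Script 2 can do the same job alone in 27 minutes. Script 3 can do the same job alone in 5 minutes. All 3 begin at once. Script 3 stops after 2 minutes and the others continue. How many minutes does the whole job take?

81/20 minutes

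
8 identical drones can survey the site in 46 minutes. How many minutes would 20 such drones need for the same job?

Total work is 8·46 = 368 drone-minutes.
With 20 drones: 368/20 = 92/5 minutes.

92/5 minutes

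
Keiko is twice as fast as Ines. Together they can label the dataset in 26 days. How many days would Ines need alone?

Let Ines's rate be r; then Keiko's rate is 2r, so together (2 + 1)r = 3r = 1/26.
Thus r = 1/78 per day.
Ines alone: 78 days; Keiko alone: 39 days.

78 days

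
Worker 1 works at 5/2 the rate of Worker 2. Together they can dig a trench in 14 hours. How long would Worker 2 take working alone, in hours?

Let Worker 2's rate be r; then Worker 1's rate is (5/2)r, so together (5/2 + 1)r = (7/2)r = 1/14.
Thus r = 1/49 per hour.
Worker 2 alone: 49 hours; Worker 1 alone: 98/5 hours.

49 hours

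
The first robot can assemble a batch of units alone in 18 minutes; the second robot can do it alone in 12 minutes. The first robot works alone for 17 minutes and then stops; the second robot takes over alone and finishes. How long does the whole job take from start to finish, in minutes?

53/3 minutes

In 17 minutes the first robot does 17/18 of the job, leaving 1/18.
The second robot works at 1/12 per minute, so finishing takes 1/18 ÷ 1/12 = 2/3 minutes.
Total time = 17 + 2/3 = 53/3 minutes.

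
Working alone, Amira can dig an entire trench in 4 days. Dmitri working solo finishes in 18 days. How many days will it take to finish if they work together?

36/11 days

With two workers the combined time is the product over the sum: 4·18/(4+18) = 72/22 = 36/11 days.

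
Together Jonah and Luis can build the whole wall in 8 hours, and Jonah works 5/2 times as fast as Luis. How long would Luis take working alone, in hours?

28 hours

Let Luis's rate be r; then Jonah's rate is (5/2)r, so together (5/2 + 1)r = (7/2)r = 1/8.
Thus r = 1/28 per hour.
Luis alone: 28 hours; Jonah alone: 56/5 hours.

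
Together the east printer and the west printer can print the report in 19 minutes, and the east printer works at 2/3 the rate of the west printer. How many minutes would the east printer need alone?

95/2 minutes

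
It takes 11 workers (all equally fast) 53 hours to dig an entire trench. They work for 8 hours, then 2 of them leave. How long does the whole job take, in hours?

63 hours

One worker does 1/583 of the job per hour.
After 8 hours with 11 workers, 8/53 is done (45/53 left).
With 9 workers the rate is 9/583, so the rest takes 45/53 ÷ 9/583 = 55 hours.
Total = 8 + 55 = 63 hours.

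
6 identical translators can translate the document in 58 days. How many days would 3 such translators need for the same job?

Total work is 6·58 = 348 translator-days.
With 3 translators: 348/3 = 116 days.

116 days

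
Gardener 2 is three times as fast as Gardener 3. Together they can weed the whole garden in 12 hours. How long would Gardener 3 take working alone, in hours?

48 hours

Let Gardener 3's rate be r; then Gardener 2's rate is 3r, so together (3 + 1)r = 4r = 1/12.
Thus r = 1/48 per hour.
Gardener 3 alone: 48 hours; Gardener 2 alone: 16 hours.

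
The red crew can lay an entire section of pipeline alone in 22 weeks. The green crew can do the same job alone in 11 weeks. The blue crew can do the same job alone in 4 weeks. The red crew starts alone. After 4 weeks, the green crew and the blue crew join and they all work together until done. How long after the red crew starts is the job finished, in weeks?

104/17 weeks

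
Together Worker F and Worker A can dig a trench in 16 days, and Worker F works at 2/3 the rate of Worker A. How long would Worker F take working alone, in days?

40 days

Let Worker A's rate be r; then Worker F's rate is (2/3)r, so together (2/3 + 1)r = (5/3)r = 1/16.
Thus r = 3/80 per day.
Worker A alone: 80/3 days; Worker F alone: 40 days.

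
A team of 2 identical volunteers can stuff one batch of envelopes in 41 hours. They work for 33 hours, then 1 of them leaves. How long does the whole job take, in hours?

One volunteer does 1/82 of the job per hour.
After 33 hours with 2 volunteers, 33/41 is done (8/41 left).
With 1 volunteer the rate is 1/82, so the rest takes 8/41 ÷ 1/82 = 16 hours.
Total = 33 + 16 = 49 hours.

49 hours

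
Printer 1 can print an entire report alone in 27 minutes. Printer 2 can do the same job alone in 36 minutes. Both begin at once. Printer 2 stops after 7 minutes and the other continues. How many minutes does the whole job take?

87/4 minutes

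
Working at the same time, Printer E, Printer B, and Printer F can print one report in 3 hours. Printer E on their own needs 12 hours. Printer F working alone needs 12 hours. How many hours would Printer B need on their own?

Combined rate is 1/3 per hour.
Known contribution: 1/12 + 1/12 = (1 + 1)/12 = 2/12 = 1/6 per hour.
So Printer B's rate is 1/3 − 1/6 = 1/6, meaning 6 hours alone.

6 hours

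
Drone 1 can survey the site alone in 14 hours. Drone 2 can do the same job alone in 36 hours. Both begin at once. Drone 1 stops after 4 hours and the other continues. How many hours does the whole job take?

180/7 hours

In the first 4 hours the combined rate is 25/252, so 25/63 of the job is done, leaving 38/63.
After drone 1 leaves the rate is 1/36 per hour; the remaining 38/63 takes 152/7 hours.
Total = 4 + 152/7 = 180/7 hours.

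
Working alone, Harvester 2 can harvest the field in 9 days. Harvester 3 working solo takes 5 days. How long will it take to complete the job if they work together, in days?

With two workers the combined time is the product over the sum: 9·5/(9+5) = 45/14 days.

45/14 days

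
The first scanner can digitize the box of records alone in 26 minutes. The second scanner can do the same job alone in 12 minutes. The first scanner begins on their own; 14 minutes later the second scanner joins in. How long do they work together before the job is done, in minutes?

72/19 minutes

In the first 14 minutes the first scanner alone does 14/26 = 7/13 of the job, leaving 6/13.
Once everyone is working, combined rate: 1/26 + 1/12 = (6 + 13)/156 = 19/156 per minute.
Remaining 6/13 at 19/156 per minute takes 72/19 minutes.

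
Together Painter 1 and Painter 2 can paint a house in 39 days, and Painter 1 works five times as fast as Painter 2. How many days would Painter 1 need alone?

Let Painter 2's rate be r; then Painter 1's rate is 5r, so together (5 + 1)r = 6r = 1/39.
Thus r = 1/234 per day.
Painter 2 alone: 234 days; Painter 1 alone: 234/5 days.

234/5 days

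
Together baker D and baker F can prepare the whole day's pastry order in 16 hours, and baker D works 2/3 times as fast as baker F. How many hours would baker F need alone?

Let baker F's rate be r; then baker D's rate is (2/3)r, so together (2/3 + 1)r = (5/3)r = 1/16.
Thus r = 3/80 per hour.
Baker F alone: 80/3 hours; baker D alone: 40 hours.

80/3 hours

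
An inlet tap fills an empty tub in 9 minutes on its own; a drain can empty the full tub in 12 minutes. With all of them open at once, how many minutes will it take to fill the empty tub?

Net rate = 1/9 − 1/12 = (4 − 3)/36 = 1/36 per minute.
Filling time = 1 ÷ (1/36) = 36 minutes.

36 minutes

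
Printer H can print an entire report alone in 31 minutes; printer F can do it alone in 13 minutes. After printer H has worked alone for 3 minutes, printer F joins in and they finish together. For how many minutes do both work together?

91/11 minutes

In 3 minutes printer H does 3/31 of the job, leaving 28/31.
Printer H and printer F together work at 44/403 per minute, so finishing takes 28/31 ÷ 44/403 = 91/11 minutes.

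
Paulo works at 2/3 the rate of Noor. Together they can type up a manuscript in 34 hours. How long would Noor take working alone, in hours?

170/3 hours

Let Noor's rate be r; then Paulo's rate is (2/3)r, so together (2/3 + 1)r = (5/3)r = 1/34.
Thus r = 3/170 per hour.
Noor alone: 170/3 hours; Paulo alone: 85 hours.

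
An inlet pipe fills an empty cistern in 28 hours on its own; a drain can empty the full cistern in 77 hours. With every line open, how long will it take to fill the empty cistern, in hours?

44 hours

Net rate = 1/28 − 1/77 = (11 − 4)/308 = 7/308 = 1/44 per hour.
Filling time = 1 ÷ (1/44) = 44 hours.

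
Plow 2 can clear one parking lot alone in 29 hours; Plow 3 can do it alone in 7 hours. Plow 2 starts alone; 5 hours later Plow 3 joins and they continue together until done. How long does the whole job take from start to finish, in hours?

In 5 hours Plow 2 does 5/29 of the job, leaving 24/29.
Plow 2 and Plow 3 together work at 36/203 per hour, so finishing takes 24/29 ÷ 36/203 = 14/3 hours.
Total time = 5 + 14/3 = 29/3 hours.

29/3 hours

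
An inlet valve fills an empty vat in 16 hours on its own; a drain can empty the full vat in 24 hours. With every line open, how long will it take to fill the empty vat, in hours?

48 hours

Net rate = 1/16 − 1/24 = (3 − 2)/48 = 1/48 per hour.
Filling time = 1 ÷ (1/48) = 48 hours.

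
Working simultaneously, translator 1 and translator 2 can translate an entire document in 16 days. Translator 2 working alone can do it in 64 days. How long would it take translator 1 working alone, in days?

Combined rate is 1/16 per day.
Known contribution: 1/64 per day.
So translator 1's rate is 1/16 − 1/64 = 3/64, meaning 64/3 days alone.

64/3 days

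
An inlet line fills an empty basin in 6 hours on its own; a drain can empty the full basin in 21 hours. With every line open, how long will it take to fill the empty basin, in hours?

42/5 hours

Net rate = 1/6 − 1/21 = (7 − 2)/42 = 5/42 per hour.
Filling time = 1 ÷ (5/42) = 42/5 hours.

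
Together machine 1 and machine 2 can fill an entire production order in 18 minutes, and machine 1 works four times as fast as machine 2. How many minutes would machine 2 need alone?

90 minutes

Let machine 2's rate be r; then machine 1's rate is 4r, so together (4 + 1)r = 5r = 1/18.
Thus r = 1/90 per minute.
Machine 2 alone: 90 minutes; machine 1 alone: 45/2 minutes.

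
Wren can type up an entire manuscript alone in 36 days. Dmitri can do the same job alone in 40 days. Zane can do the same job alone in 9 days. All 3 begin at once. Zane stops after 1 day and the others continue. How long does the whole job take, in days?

In the first 1 day the combined rate is 59/360, so 59/360 of the job is done, leaving 301/360.
After Zane leaves the rate is 19/360 per day; the remaining 301/360 takes 301/19 days.
Total = 1 + 301/19 = 320/19 days.

320/19 days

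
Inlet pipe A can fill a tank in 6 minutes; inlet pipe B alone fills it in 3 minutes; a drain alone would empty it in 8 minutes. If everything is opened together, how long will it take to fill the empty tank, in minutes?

8/3 minutes

Net rate = 1/6 + 1/3 − 1/8 = (4 + 8 − 3)/24 = 9/24 = 3/8 per minute.
Filling time = 1 ÷ (3/8) = 8/3 minutes.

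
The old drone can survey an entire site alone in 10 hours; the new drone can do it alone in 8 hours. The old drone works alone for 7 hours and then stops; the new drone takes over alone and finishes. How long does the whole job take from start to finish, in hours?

47/5 hours

In 7 hours the old drone does 7/10 of the job, leaving 3/10.
The new drone works at 1/8 per hour, so finishing takes 3/10 ÷ 1/8 = 12/5 hours.
Total time = 7 + 12/5 = 47/5 hours.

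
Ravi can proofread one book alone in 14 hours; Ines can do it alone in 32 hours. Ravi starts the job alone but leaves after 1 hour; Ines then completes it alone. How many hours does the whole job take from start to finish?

215/7 hours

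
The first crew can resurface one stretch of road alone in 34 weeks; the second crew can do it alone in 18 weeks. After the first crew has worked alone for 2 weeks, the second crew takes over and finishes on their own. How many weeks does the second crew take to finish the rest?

288/17 weeks

In 2 weeks the first crew does 2/34 = 1/17 of the job, leaving 16/17.
The second crew works at 1/18 per week, so finishing takes 16/17 ÷ 1/18 = 288/17 weeks.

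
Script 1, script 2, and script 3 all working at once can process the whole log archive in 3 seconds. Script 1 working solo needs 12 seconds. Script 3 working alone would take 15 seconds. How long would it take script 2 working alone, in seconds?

Combined rate is 1/3 per second.
Known contribution: 1/12 + 1/15 = (5 + 4)/60 = 9/60 = 3/20 per second.
So script 2's rate is 1/3 − 3/20 = 11/60, meaning 60/11 seconds alone.

60/11 seconds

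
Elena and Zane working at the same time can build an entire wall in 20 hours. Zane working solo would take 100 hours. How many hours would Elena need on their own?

25 hours

Combined rate is 1/20 per hour.
Known contribution: 1/100 per hour.
So Elena's rate is 1/20 − 1/100 = 1/25, meaning 25 hours alone.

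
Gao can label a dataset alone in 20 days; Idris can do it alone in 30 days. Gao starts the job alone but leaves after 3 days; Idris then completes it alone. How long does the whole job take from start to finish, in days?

57/2 days

In 3 days Gao does 3/20 of the job, leaving 17/20.
Idris works at 1/30 per day, so finishing takes 17/20 ÷ 1/30 = 51/2 days.
Total time = 3 + 51/2 = 57/2 days.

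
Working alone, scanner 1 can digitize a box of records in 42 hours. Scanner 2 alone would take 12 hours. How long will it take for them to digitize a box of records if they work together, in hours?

28/3 hours

Combined rate: 1/42 + 1/12 = (2 + 7)/84 = 9/84 = 3/28 per hour.
Time = 1 ÷ (3/28) = 28/3 hours.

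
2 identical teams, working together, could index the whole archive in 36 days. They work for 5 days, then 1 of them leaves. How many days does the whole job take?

One team does 1/72 of the job per day.
After 5 days with 2 teams, 5/36 is done (31/36 left).
With 1 team the rate is 1/72, so the rest takes 31/36 ÷ 1/72 = 62 days.
Total = 5 + 62 = 67 days.

67 days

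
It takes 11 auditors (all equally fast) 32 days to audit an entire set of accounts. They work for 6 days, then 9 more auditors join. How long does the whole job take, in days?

One auditor does 1/352 of the job per day.
After 6 days with 11 auditors, 3/16 is done (13/16 left).
With 20 auditors the rate is 20/352 = 5/88, so the rest takes 13/16 ÷ 5/88 = 143/10 days.
Total = 6 + 143/10 = 203/10 days.

203/10 days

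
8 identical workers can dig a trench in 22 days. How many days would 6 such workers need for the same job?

Total work is 8·22 = 176 worker-days.
With 6 workers: 176/6 = 88/3 days.

88/3 days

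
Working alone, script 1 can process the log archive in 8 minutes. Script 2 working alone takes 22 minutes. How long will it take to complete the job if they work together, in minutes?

Combined rate: 1/8 + 1/22 = (11 + 4)/88 = 15/88 per minute.
Time = 1 ÷ (15/88) = 88/15 minutes.

88/15 minutes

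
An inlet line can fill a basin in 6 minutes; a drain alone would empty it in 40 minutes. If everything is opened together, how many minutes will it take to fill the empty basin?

120/17 minutes

Net rate = 1/6 − 1/40 = (20 − 3)/120 = 17/120 per minute.
Filling time = 1 ÷ (17/120) = 120/17 minutes.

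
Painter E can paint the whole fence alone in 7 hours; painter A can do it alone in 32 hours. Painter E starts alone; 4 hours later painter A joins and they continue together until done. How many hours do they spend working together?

In 4 hours painter E does 4/7 of the job, leaving 3/7.
Painter E and painter A together work at 39/224 per hour, so finishing takes 3/7 ÷ 39/224 = 32/13 hours.

32/13 hours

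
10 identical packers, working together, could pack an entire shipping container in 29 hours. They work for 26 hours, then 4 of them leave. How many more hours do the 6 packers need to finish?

5 hours

One packer does 1/290 of the job per hour.
After 26 hours with 10 packers, 26/29 is done (3/29 left).
With 6 packers the rate is 6/290 = 3/145, so the rest takes 3/29 ÷ 3/145 = 5 hours.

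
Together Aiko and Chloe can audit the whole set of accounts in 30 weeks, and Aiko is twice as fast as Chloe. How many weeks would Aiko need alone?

45 weeks

Let Chloe's rate be r; then Aiko's rate is 2r, so together (2 + 1)r = 3r = 1/30.
Thus r = 1/90 per week.
Chloe alone: 90 weeks; Aiko alone: 45 weeks.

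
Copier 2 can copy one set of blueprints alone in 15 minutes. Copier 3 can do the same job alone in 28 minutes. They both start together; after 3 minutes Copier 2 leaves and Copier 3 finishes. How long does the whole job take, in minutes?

In the first 3 minutes the combined rate is 43/420, so 43/140 of the job is done, leaving 97/140.
After Copier 2 leaves the rate is 1/28 per minute; the remaining 97/140 takes 97/5 minutes.
Total = 3 + 97/5 = 112/5 minutes.

112/5 minutes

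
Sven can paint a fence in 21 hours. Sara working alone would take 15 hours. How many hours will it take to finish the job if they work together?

35/4 hours

With two workers the combined time is the product over the sum: 21·15/(21+15) = 315/36 = 35/4 hours.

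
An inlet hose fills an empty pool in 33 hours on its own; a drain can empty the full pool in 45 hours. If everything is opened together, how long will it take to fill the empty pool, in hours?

Net rate = 1/33 − 1/45 = (15 − 11)/495 = 4/495 per hour.
Filling time = 1 ÷ (4/495) = 495/4 hours.

495/4 hours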